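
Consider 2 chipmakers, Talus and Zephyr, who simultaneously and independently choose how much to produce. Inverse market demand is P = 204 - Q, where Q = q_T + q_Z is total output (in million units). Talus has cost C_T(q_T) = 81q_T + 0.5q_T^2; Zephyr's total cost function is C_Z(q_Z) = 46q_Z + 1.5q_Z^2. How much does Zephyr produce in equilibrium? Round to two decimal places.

Talus's profit: π_T = (204 - Q)q_T - (81q_T + (1/2)q_T²). Setting ∂π_T/∂q_T = 0: 123 - 3q_T - (q_Z) = 0.
Zephyr's profit: π_Z = (204 - Q)q_Z - (46q_Z + (3/2)q_Z²). Setting ∂π_Z/∂q_Z = 0: 158 - 5q_Z - (q_T) = 0.
Rearranging gives the reaction functions q_T = (123 - q_Z)/3 and q_Z = (158 - q_T)/5.
Solving the pair: q_T = 457/14, q_Z = 351/14.

25.07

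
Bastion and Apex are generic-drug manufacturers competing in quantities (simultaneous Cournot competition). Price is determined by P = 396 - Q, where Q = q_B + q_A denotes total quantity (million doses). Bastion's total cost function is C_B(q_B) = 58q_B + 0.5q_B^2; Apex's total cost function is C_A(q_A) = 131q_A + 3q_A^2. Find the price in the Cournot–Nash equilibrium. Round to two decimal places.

270.09

Bastion's profit: π_B = (396 - Q)q_B - (58q_B + (1/2)q_B²). Setting ∂π_B/∂q_B = 0: 338 - 3q_B - (q_A) = 0.
Apex's first-order condition: 265 - 8q_A - (q_B) = 0.
Rearranging gives the reaction functions q_B = (338 - q_A)/3 and q_A = (265 - q_B)/8.
Solving the pair: q_B = 106.0435, q_A = 457/23.
Total output Q = 125.9130, so price P = 396 - 125.9130 = 270.0870.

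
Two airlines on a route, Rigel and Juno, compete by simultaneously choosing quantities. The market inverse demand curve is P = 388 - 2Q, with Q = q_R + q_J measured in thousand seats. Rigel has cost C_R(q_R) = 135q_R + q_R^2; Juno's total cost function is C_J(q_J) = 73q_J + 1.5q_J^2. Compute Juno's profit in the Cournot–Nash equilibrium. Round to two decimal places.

Rigel's profit: π_R = (388 - 2Q)q_R - (135q_R + q_R²). Setting ∂π_R/∂q_R = 0: 253 - 6q_R - 2(q_J) = 0.
Juno's first-order condition: 315 - 7q_J - 2(q_R) = 0.
Rearranging gives the reaction functions q_R = (253 - 2q_J)/6 and q_J = (315 - 2q_R)/7.
Substituting one into the other gives q_R = 1141/38 and q_J = 692/19.
Price P = 388 - 2·66.4474 = 255.1053.
Juno's profit: 255.1053·(692/19) - 73·(692/19) - (3/2)(692/19)² = 4642.7258.

4642.73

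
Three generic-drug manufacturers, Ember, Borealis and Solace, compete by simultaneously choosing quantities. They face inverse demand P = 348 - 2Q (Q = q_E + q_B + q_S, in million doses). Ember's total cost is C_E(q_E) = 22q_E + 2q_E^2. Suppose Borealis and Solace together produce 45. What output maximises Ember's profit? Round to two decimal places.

29.50

With rivals' combined output fixed at 45, Ember's profit is π_E = (348 - 2·45 - 2q_E)q_E - (22q_E + 2q_E²) = (258 - 2q_E)q_E - (22q_E + 2q_E²).
∂π_E/∂q_E = 236 - 8q_E = 0, so q_E = 59/2.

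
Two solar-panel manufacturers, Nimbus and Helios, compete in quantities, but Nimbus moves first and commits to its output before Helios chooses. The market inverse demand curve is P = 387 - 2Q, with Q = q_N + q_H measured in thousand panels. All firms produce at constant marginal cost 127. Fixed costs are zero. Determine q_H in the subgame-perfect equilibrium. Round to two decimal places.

The follower Helios best-responds to any q_N: π_H = (387 - 2Q)q_H - 127q_H.
Follower FOC: 260 - 2q_N - 4q_H = 0, so q_H(q_N) = (260 - 2q_N)/4.
Nimbus substitutes q_H(q_N) into its own profit: π_N = q_N(387 - 2q_N - (260 - 2q_N)/2) - 127q_N = (257 - q_N)q_N - 127q_N.
Leader FOC: 130 - 2q_N = 0, so q_N = 65.
Then q_H = (260 - 2·65)/4 = 65/2.

32.50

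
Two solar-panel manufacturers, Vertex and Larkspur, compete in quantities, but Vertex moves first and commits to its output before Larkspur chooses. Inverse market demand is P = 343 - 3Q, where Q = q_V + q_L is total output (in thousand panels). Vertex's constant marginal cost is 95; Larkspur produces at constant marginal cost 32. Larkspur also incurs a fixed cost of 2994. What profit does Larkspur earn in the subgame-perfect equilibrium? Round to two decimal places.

The follower Larkspur best-responds to any q_V: π_L = (343 - 3Q)q_L - 32q_L.
Follower FOC: 311 - 3q_V - 6q_L = 0, so q_L(q_V) = (311 - 3q_V)/6.
Vertex substitutes q_L(q_V) into its own profit: π_V = q_V(343 - 3q_V - (311 - 3q_V)/2) - 95q_V = (375/2 - (3/2)q_V)q_V - 95q_V.
Maximising: ∂π_V/∂q_V = 185/2 - 3q_V = 0, giving q_V = 185/6.
Then q_L = (311 - 3·(185/6))/6 = 437/12.
Price P = 343 - 3·(269/4) = 565/4.
Larkspur's profit: (565/4 - 32)·(437/12) - 2994 = 984.5208.

984.52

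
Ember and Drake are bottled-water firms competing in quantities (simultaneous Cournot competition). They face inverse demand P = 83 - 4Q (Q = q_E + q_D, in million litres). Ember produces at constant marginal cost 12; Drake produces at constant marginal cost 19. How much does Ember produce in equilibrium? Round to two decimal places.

Ember's profit: π_E = (83 - 4Q)q_E - (12q_E). Setting ∂π_E/∂q_E = 0: 71 - 8q_E - 4(q_D) = 0.
Drake's profit: π_D = (83 - 4Q)q_D - (19q_D). Setting ∂π_D/∂q_D = 0: 64 - 8q_D - 4(q_E) = 0.
So q_E = (71 - 4q_D)/8 and q_D = (64 - 4q_E)/8.
Solving the pair: q_E = 13/2, q_D = 19/4.

6.50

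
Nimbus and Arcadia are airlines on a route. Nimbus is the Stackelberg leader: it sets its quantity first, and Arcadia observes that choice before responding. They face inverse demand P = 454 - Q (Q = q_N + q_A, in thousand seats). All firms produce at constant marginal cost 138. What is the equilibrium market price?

217

Solve by backward induction. Given q_N, the follower Arcadia maximises π_A = (454 - q_N - q_A)q_A - 138q_A.
Setting the follower's marginal profit to zero, 316 - q_N - 2q_A = 0, i.e. q_A = (316 - q_N)/2.
The leader anticipates this reaction. Substituting into P = 454 - Q gives P = 296 - (1/2)q_N, so π_N = (296 - (1/2)q_N)q_N - 138q_N.
Leader FOC: 158 - q_N = 0, so q_N = 158.
Then q_A = (316 - 158)/2 = 79.
Total output Q = 237, so price P = 454 - 237 = 217.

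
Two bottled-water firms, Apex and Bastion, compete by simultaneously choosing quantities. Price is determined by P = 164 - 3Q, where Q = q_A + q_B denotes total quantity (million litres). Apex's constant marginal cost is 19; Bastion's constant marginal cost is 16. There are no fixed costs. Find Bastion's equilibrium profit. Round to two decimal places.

Apex's profit: π_A = (164 - 3Q)q_A - (19q_A). Setting ∂π_A/∂q_A = 0: 145 - 6q_A - 3(q_B) = 0.
Bastion's profit: π_B = (164 - 3Q)q_B - (16q_B). Setting ∂π_B/∂q_B = 0: 148 - 6q_B - 3(q_A) = 0.
Rearranging gives the reaction functions q_A = (145 - 3q_B)/6 and q_B = (148 - 3q_A)/6.
Solving the pair: q_A = 142/9, q_B = 151/9.
Price P = 164 - 3·(293/9) = 199/3.
Bastion's profit: (199/3 - 16)·(151/9) = 844.4815.

844.48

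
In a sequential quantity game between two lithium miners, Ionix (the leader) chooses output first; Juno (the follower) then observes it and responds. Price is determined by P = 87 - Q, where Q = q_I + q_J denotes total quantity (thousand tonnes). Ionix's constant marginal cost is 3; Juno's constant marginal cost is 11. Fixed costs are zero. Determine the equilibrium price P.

26

The follower Juno best-responds to any q_I: π_J = (87 - Q)q_J - 11q_J.
Follower FOC: 76 - q_I - 2q_J = 0, so q_J(q_I) = (76 - q_I)/2.
Ionix substitutes q_J(q_I) into its own profit: π_I = q_I(87 - q_I - (76 - q_I)/2) - 3q_I = (49 - (1/2)q_I)q_I - 3q_I.
Leader FOC: 46 - q_I = 0, so q_I = 46.
Then q_J = (76 - 46)/2 = 15.
Total output Q = 61, so price P = 87 - 61 = 26.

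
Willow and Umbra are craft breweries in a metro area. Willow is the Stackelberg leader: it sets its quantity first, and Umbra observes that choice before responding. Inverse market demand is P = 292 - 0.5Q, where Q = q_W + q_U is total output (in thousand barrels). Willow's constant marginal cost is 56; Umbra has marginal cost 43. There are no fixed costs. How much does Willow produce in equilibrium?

The follower Umbra best-responds to any q_W: π_U = (292 - 0.5Q)q_U - 43q_U.
∂π_U/∂q_U = 249 - (1/2)q_W - q_U = 0 gives the reaction function q_U = (249 - (1/2)q_W).
The leader anticipates this reaction. Substituting into P = 292 - 0.5Q gives P = 335/2 - (1/4)q_W, so π_W = (335/2 - (1/4)q_W)q_W - 56q_W.
Maximising: ∂π_W/∂q_W = 223/2 - (1/2)q_W = 0, giving q_W = 223.
Then q_U = (249 - (1/2)·223) = 275/2.

223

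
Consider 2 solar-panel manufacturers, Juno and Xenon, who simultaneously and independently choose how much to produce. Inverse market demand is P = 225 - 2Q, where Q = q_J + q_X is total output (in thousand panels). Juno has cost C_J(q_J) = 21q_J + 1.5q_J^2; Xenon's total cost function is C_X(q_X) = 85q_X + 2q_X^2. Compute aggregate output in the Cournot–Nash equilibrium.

Juno's profit: π_J = (225 - 2Q)q_J - (21q_J + (3/2)q_J²). Setting ∂π_J/∂q_J = 0: 204 - 7q_J - 2(q_X) = 0.
Xenon's first-order condition: 140 - 8q_X - 2(q_J) = 0.
So q_J = (204 - 2q_X)/7 and q_X = (140 - 2q_J)/8.
Substituting one into the other gives q_J = 26 and q_X = 11.
Total output Q = 26 + 11 = 37.

37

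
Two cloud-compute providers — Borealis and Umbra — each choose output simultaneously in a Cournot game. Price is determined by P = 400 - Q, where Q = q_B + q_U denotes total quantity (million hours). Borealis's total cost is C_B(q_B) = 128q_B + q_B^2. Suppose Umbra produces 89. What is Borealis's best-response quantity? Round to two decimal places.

With the rival's output fixed at 89, Borealis's profit is π_B = (400 - 89 - q_B)q_B - (128q_B + q_B²) = (311 - q_B)q_B - (128q_B + q_B²).
∂π_B/∂q_B = 183 - 4q_B = 0, so q_B = 183/4.

45.75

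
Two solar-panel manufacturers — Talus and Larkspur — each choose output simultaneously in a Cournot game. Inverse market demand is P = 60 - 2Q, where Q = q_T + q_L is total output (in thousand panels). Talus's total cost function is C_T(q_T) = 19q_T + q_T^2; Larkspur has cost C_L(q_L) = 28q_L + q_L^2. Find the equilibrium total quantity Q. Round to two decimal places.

9.13

Talus's profit: π_T = (60 - 2Q)q_T - (19q_T + q_T²). Setting ∂π_T/∂q_T = 0: 41 - 6q_T - 2(q_L) = 0.
Larkspur's first-order condition: 32 - 6q_L - 2(q_T) = 0.
Rearranging gives the reaction functions q_T = (41 - 2q_L)/6 and q_L = (32 - 2q_T)/6.
Solving the pair: q_T = 91/16, q_L = 55/16.
Total output Q = 91/16 + 55/16 = 73/8.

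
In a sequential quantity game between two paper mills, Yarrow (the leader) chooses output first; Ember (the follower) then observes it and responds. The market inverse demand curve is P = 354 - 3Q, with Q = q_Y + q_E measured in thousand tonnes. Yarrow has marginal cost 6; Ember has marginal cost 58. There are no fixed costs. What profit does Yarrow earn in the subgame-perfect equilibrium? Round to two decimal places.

Solve by backward induction. Given q_Y, the follower Ember maximises π_E = (354 - 3q_Y - 3q_E)q_E - 58q_E.
∂π_E/∂q_E = 296 - 3q_Y - 6q_E = 0 gives the reaction function q_E = (296 - 3q_Y)/6.
Yarrow substitutes q_E(q_Y) into its own profit: π_Y = q_Y(354 - 3q_Y - (296 - 3q_Y)/2) - 6q_Y = (206 - (3/2)q_Y)q_Y - 6q_Y.
The leader's first-order condition 200 - 3q_Y = 0 yields q_Y = 200/3.
Then q_E = (296 - 3·(200/3))/6 = 16.
Price P = 354 - 3·(248/3) = 106.
Yarrow's profit: (106 - 6)·(200/3) = 6666.6667.

6666.67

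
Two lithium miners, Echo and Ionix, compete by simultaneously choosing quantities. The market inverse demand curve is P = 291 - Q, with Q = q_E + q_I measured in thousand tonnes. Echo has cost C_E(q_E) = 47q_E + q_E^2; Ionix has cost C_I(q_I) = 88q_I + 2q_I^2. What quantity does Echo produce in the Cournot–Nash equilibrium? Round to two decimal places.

Echo's profit: π_E = (291 - Q)q_E - (47q_E + q_E²). Setting ∂π_E/∂q_E = 0: 244 - 4q_E - (q_I) = 0.
Ionix's first-order condition: 203 - 6q_I - (q_E) = 0.
Best responses: q_E = (244 - q_I)/4, q_I = (203 - q_E)/6.
Solving the pair: q_E = 1261/23, q_I = 568/23.

54.83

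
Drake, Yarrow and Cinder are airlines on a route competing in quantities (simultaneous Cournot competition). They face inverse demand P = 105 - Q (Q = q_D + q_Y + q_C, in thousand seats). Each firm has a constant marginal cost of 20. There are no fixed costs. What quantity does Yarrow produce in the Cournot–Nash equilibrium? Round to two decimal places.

Each firm earns π_i = (105 - Q)q_i - 20q_i.
Setting ∂π_i/∂q_i = 0 with rivals' quantities fixed: 85 - 2q_i - Σ_{j≠i} q_j = 0.
With identical firms every q_j equals q_i, so Σ_{j≠i} q_j = 2q_i and 85 = 4q_i, giving q_i = 85/4.

21.25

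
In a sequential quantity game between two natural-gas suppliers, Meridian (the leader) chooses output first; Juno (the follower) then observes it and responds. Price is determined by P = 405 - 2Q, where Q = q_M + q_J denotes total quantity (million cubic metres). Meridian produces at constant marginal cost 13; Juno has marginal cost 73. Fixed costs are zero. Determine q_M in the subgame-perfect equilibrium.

113

The follower Juno best-responds to any q_M: π_J = (405 - 2Q)q_J - 73q_J.
∂π_J/∂q_J = 332 - 2q_M - 4q_J = 0 gives the reaction function q_J = (332 - 2q_M)/4.
Meridian substitutes q_J(q_M) into its own profit: π_M = q_M(405 - 2q_M - (332 - 2q_M)/2) - 13q_M = (239 - q_M)q_M - 13q_M.
The leader's first-order condition 226 - 2q_M = 0 yields q_M = 113.
Then q_J = (332 - 2·113)/4 = 53/2.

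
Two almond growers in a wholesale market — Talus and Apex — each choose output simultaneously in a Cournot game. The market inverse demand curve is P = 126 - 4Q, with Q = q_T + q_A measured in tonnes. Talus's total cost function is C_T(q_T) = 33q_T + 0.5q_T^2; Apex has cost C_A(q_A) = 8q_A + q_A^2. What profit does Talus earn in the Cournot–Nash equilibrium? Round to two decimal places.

172.38

Talus's profit: π_T = (126 - 4Q)q_T - (33q_T + (1/2)q_T²). Setting ∂π_T/∂q_T = 0: 93 - 9q_T - 4(q_A) = 0.
Apex's profit: π_A = (126 - 4Q)q_A - (8q_A + q_A²). Setting ∂π_A/∂q_A = 0: 118 - 10q_A - 4(q_T) = 0.
Rearranging gives the reaction functions q_T = (93 - 4q_A)/9 and q_A = (118 - 4q_T)/10.
Solving the pair: q_T = 229/37, q_A = 345/37.
Price P = 126 - 4·(574/37) = 63.9459.
Talus's profit: 63.9459·(229/37) - 33·(229/37) - (1/2)(229/37)² = 172.3773.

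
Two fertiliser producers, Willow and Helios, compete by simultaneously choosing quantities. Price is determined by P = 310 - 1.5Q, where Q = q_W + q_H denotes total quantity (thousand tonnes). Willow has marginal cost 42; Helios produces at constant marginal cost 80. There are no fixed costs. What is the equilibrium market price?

Willow's profit: π_W = (310 - 1.5Q)q_W - (42q_W). Setting ∂π_W/∂q_W = 0: 268 - 3q_W - (3/2)(q_H) = 0.
Helios's profit: π_H = (310 - 1.5Q)q_H - (80q_H). Setting ∂π_H/∂q_H = 0: 230 - 3q_H - (3/2)(q_W) = 0.
Best responses: q_W = (268 - (3/2)q_H)/3, q_H = (230 - (3/2)q_W)/3.
Solving the pair: q_W = 68, q_H = 128/3.
Total output Q = 332/3, so price P = 310 - (3/2)·(332/3) = 144.

144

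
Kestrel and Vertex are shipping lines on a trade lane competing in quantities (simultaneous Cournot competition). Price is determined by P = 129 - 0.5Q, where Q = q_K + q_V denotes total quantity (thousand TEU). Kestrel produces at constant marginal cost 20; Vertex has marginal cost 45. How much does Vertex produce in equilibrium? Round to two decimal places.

Kestrel's profit: π_K = (129 - 0.5Q)q_K - (20q_K). Setting ∂π_K/∂q_K = 0: 109 - q_K - (1/2)(q_V) = 0.
Vertex's first-order condition: 84 - q_V - (1/2)(q_K) = 0.
So q_K = (109 - (1/2)q_V) and q_V = (84 - (1/2)q_K).
Solving the pair: q_K = 268/3, q_V = 118/3.

39.33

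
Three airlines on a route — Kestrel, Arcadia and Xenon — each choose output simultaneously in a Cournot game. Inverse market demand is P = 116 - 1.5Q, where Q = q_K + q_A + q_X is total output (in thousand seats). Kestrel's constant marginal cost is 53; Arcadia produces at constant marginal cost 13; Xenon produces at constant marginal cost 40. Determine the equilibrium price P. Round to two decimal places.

55.50

Kestrel's profit: π_K = (116 - 1.5Q)q_K - (53q_K). Setting ∂π_K/∂q_K = 0: 63 - 3q_K - (3/2)(q_A + q_X) = 0.
Arcadia's profit: π_A = (116 - 1.5Q)q_A - (13q_A). Setting ∂π_A/∂q_A = 0: 103 - 3q_A - (3/2)(q_K + q_X) = 0.
Xenon's first-order condition: 76 - 3q_X - (3/2)(q_K + q_A) = 0.
Adding the 3 conditions: 242 − 3Q − 3Q = 0, i.e. Q = 121/3.
Back-substituting: q_K = (63 − 121/2)/(3/2) = 5/3, q_A = (103 − 121/2)/(3/2) = 85/3, q_X = (76 − 121/2)/(3/2) = 31/3.
Total output Q = 121/3, so price P = 116 - (3/2)·(121/3) = 111/2.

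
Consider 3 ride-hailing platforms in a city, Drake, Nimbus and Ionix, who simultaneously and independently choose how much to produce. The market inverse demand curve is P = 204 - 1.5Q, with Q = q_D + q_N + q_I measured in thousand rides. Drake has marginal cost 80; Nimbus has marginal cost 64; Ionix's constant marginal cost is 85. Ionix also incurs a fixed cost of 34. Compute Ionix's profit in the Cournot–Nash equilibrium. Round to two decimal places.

326.38

Drake's profit: π_D = (204 - 1.5Q)q_D - (80q_D). Setting ∂π_D/∂q_D = 0: 124 - 3q_D - (3/2)(q_N + q_I) = 0.
Nimbus's first-order condition: 140 - 3q_N - (3/2)(q_D + q_I) = 0.
Ionix's first-order condition: 119 - 3q_I - (3/2)(q_D + q_N) = 0.
Adding the 3 first-order conditions: 383 − 6Q = 0, so Q = 383/6.
Back-substituting: q_D = (124 − 383/4)/(3/2) = 113/6, q_N = (140 − 383/4)/(3/2) = 59/2, q_I = (119 − 383/4)/(3/2) = 31/2.
Price P = 204 - (3/2)·(383/6) = 433/4.
Ionix's profit: (433/4 - 85)·(31/2) - 34 = 326.3750.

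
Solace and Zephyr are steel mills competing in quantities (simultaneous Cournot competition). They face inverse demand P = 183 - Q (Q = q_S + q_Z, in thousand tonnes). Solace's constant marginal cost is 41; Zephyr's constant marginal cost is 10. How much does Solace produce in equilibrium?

37

Solace's profit: π_S = (183 - Q)q_S - (41q_S). Setting ∂π_S/∂q_S = 0: 142 - 2q_S - (q_Z) = 0.
Zephyr's first-order condition: 173 - 2q_Z - (q_S) = 0.
Rearranging gives the reaction functions q_S = (142 - q_Z)/2 and q_Z = (173 - q_S)/2.
Substituting one into the other gives q_S = 37 and q_Z = 68.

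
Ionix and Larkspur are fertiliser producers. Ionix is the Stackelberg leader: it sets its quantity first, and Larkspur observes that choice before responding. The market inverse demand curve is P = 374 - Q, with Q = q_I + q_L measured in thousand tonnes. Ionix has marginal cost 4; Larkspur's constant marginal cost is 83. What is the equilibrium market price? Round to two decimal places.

The follower Larkspur best-responds to any q_I: π_L = (374 - Q)q_L - 83q_L.
Setting the follower's marginal profit to zero, 291 - q_I - 2q_L = 0, i.e. q_L = (291 - q_I)/2.
Ionix substitutes q_L(q_I) into its own profit: π_I = q_I(374 - q_I - (291 - q_I)/2) - 4q_I = (457/2 - (1/2)q_I)q_I - 4q_I.
Maximising: ∂π_I/∂q_I = 449/2 - q_I = 0, giving q_I = 449/2.
Then q_L = (291 - 449/2)/2 = 133/4.
Total output Q = 1031/4, so price P = 374 - 1031/4 = 465/4.

116.25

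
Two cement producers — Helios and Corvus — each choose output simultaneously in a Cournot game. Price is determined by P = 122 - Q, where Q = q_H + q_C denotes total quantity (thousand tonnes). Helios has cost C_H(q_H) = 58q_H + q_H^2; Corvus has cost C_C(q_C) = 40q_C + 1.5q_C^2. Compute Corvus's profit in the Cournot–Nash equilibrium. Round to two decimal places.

Helios's profit: π_H = (122 - Q)q_H - (58q_H + q_H²). Setting ∂π_H/∂q_H = 0: 64 - 4q_H - (q_C) = 0.
Corvus's profit: π_C = (122 - Q)q_C - (40q_C + (3/2)q_C²). Setting ∂π_C/∂q_C = 0: 82 - 5q_C - (q_H) = 0.
So q_H = (64 - q_C)/4 and q_C = (82 - q_H)/5.
Substituting one into the other gives q_H = 238/19 and q_C = 264/19.
Price P = 122 - 502/19 = 1816/19.
Corvus's profit: (1816/19)·(264/19) - 40·(264/19) - (3/2)(264/19)² = 482.6593.

482.66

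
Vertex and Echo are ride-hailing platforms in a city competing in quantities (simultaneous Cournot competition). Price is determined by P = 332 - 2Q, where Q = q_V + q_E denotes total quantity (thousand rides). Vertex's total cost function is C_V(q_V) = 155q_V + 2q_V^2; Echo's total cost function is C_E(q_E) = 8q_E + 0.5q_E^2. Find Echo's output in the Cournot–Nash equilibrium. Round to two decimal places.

62.17

Vertex's profit: π_V = (332 - 2Q)q_V - (155q_V + 2q_V²). Setting ∂π_V/∂q_V = 0: 177 - 8q_V - 2(q_E) = 0.
Echo's profit: π_E = (332 - 2Q)q_E - (8q_E + (1/2)q_E²). Setting ∂π_E/∂q_E = 0: 324 - 5q_E - 2(q_V) = 0.
So q_V = (177 - 2q_E)/8 and q_E = (324 - 2q_V)/5.
Solving the pair: q_V = 79/12, q_E = 373/6.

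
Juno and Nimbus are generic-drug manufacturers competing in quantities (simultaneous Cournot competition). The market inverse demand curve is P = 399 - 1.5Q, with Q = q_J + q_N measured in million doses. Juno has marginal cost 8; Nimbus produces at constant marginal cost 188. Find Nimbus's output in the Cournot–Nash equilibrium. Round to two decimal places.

6.89

Juno's profit: π_J = (399 - 1.5Q)q_J - (8q_J). Setting ∂π_J/∂q_J = 0: 391 - 3q_J - (3/2)(q_N) = 0.
Nimbus's profit: π_N = (399 - 1.5Q)q_N - (188q_N). Setting ∂π_N/∂q_N = 0: 211 - 3q_N - (3/2)(q_J) = 0.
Best responses: q_J = (391 - (3/2)q_N)/3, q_N = (211 - (3/2)q_J)/3.
Solving the pair: q_J = 1142/9, q_N = 62/9.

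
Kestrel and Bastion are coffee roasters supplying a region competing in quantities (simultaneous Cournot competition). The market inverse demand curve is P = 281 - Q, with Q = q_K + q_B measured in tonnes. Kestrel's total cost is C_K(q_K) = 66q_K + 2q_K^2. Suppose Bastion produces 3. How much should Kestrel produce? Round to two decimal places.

With the rival's output fixed at 3, Kestrel's profit is π_K = (281 - 3 - q_K)q_K - (66q_K + 2q_K²) = (278 - q_K)q_K - (66q_K + 2q_K²).
∂π_K/∂q_K = 212 - 6q_K = 0, so q_K = 106/3.

35.33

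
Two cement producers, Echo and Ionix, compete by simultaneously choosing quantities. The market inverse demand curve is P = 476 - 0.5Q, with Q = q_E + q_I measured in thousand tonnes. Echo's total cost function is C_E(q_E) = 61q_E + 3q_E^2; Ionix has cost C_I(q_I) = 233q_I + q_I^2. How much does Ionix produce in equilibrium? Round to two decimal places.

71.98

Echo's profit: π_E = (476 - 0.5Q)q_E - (61q_E + 3q_E²). Setting ∂π_E/∂q_E = 0: 415 - 7q_E - (1/2)(q_I) = 0.
Ionix's first-order condition: 243 - 3q_I - (1/2)(q_E) = 0.
Best responses: q_E = (415 - (1/2)q_I)/7, q_I = (243 - (1/2)q_E)/3.
Solving the pair: q_E = 54.1446, q_I = 71.9759.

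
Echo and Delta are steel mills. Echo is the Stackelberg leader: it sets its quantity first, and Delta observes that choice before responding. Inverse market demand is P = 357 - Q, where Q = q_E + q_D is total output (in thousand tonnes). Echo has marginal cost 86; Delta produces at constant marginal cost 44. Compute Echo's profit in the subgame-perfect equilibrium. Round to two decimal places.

The follower Delta best-responds to any q_E: π_D = (357 - Q)q_D - 44q_D.
∂π_D/∂q_D = 313 - q_E - 2q_D = 0 gives the reaction function q_D = (313 - q_E)/2.
The leader anticipates this reaction. Substituting into P = 357 - Q gives P = 401/2 - (1/2)q_E, so π_E = (401/2 - (1/2)q_E)q_E - 86q_E.
The leader's first-order condition 229/2 - q_E = 0 yields q_E = 229/2.
Then q_D = (313 - 229/2)/2 = 397/4.
Price P = 357 - 855/4 = 573/4.
Echo's profit: (573/4 - 86)·(229/2) = 6555.1250.

6555.13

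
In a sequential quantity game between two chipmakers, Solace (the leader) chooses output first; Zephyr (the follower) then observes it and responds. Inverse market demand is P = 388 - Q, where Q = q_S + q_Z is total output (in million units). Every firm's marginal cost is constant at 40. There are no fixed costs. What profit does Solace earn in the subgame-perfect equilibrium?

15138

Solve by backward induction. Given q_S, the follower Zephyr maximises π_Z = (388 - q_S - q_Z)q_Z - 40q_Z.
Follower FOC: 348 - q_S - 2q_Z = 0, so q_Z(q_S) = (348 - q_S)/2.
The leader anticipates this reaction. Substituting into P = 388 - Q gives P = 214 - (1/2)q_S, so π_S = (214 - (1/2)q_S)q_S - 40q_S.
Maximising: ∂π_S/∂q_S = 174 - q_S = 0, giving q_S = 174.
Then q_Z = (348 - 174)/2 = 87.
Price P = 388 - 261 = 127.
Solace's profit: (127 - 40)·174 = 15138.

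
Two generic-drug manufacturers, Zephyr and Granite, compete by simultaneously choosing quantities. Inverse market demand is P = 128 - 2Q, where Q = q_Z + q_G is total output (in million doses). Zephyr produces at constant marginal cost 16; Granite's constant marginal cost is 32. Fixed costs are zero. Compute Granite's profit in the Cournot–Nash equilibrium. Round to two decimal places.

355.56

Zephyr's profit: π_Z = (128 - 2Q)q_Z - (16q_Z). Setting ∂π_Z/∂q_Z = 0: 112 - 4q_Z - 2(q_G) = 0.
Granite's first-order condition: 96 - 4q_G - 2(q_Z) = 0.
Best responses: q_Z = (112 - 2q_G)/4, q_G = (96 - 2q_Z)/4.
Substituting one into the other gives q_Z = 64/3 and q_G = 40/3.
Price P = 128 - 2·(104/3) = 176/3.
Granite's profit: (176/3 - 32)·(40/3) = 355.5556.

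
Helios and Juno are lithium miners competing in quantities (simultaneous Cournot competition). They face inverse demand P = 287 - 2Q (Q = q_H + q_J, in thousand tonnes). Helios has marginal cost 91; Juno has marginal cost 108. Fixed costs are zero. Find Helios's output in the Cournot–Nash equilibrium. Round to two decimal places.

Helios's profit: π_H = (287 - 2Q)q_H - (91q_H). Setting ∂π_H/∂q_H = 0: 196 - 4q_H - 2(q_J) = 0.
Juno's first-order condition: 179 - 4q_J - 2(q_H) = 0.
Rearranging gives the reaction functions q_H = (196 - 2q_J)/4 and q_J = (179 - 2q_H)/4.
Solving the pair: q_H = 71/2, q_J = 27.

35.50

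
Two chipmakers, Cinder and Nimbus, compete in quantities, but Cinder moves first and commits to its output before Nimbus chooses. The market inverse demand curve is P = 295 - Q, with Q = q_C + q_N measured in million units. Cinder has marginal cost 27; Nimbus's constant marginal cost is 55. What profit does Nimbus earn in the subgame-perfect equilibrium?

Solve by backward induction. Given q_C, the follower Nimbus maximises π_N = (295 - q_C - q_N)q_N - 55q_N.
Setting the follower's marginal profit to zero, 240 - q_C - 2q_N = 0, i.e. q_N = (240 - q_C)/2.
Cinder substitutes q_N(q_C) into its own profit: π_C = q_C(295 - q_C - (240 - q_C)/2) - 27q_C = (175 - (1/2)q_C)q_C - 27q_C.
Leader FOC: 148 - q_C = 0, so q_C = 148.
Then q_N = (240 - 148)/2 = 46.
Price P = 295 - 194 = 101.
Nimbus's profit: (101 - 55)·46 = 2116.

2116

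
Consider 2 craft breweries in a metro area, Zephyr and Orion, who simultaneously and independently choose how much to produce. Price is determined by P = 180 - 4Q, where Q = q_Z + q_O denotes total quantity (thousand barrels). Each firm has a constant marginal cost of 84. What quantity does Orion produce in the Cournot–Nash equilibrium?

8

Each firm earns π_i = (180 - 4Q)q_i - 84q_i.
Setting ∂π_i/∂q_i = 0 with rivals' quantities fixed: 96 - 8q_i - 4q_j = 0.
With identical firms every q_j equals q_i, so q_j = q_i and 96 = 12q_i, giving q_i = 8.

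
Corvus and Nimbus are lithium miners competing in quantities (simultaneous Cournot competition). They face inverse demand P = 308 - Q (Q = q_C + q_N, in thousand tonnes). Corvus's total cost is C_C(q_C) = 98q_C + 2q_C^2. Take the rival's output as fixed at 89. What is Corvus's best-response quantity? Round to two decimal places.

20.17

With the rival's output fixed at 89, Corvus's profit is π_C = (308 - 89 - q_C)q_C - (98q_C + 2q_C²) = (219 - q_C)q_C - (98q_C + 2q_C²).
∂π_C/∂q_C = 121 - 6q_C = 0, so q_C = 121/6.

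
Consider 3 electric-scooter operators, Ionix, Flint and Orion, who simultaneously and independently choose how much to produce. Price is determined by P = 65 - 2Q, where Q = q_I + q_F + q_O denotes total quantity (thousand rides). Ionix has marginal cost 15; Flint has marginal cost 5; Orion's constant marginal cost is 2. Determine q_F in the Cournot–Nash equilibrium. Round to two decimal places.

Ionix's profit: π_I = (65 - 2Q)q_I - (15q_I). Setting ∂π_I/∂q_I = 0: 50 - 4q_I - 2(q_F + q_O) = 0.
Flint's profit: π_F = (65 - 2Q)q_F - (5q_F). Setting ∂π_F/∂q_F = 0: 60 - 4q_F - 2(q_I + q_O) = 0.
Orion's profit: π_O = (65 - 2Q)q_O - (2q_O). Setting ∂π_O/∂q_O = 0: 63 - 4q_O - 2(q_I + q_F) = 0.
Adding the 3 first-order conditions: 173 − 8Q = 0, so Q = 173/8.
Back-substituting: q_I = (50 − 173/4)/2 = 27/8, q_F = (60 − 173/4)/2 = 67/8, q_O = (63 − 173/4)/2 = 79/8.

8.38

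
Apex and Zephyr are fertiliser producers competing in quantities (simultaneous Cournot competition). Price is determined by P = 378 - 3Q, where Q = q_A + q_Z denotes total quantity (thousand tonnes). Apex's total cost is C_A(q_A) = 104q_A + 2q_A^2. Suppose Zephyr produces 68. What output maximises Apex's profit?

With the rival's output fixed at 68, Apex's profit is π_A = (378 - 3·68 - 3q_A)q_A - (104q_A + 2q_A²) = (174 - 3q_A)q_A - (104q_A + 2q_A²).
∂π_A/∂q_A = 70 - 10q_A = 0, so q_A = 7.

7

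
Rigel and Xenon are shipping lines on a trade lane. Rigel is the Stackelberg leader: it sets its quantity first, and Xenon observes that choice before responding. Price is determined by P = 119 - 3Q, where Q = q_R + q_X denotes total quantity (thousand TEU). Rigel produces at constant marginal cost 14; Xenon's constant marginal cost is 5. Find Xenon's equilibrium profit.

363

The follower Xenon best-responds to any q_R: π_X = (119 - 3Q)q_X - 5q_X.
∂π_X/∂q_X = 114 - 3q_R - 6q_X = 0 gives the reaction function q_X = (114 - 3q_R)/6.
Rigel substitutes q_X(q_R) into its own profit: π_R = q_R(119 - 3q_R - (114 - 3q_R)/2) - 14q_R = (62 - (3/2)q_R)q_R - 14q_R.
Leader FOC: 48 - 3q_R = 0, so q_R = 16.
Then q_X = (114 - 3·16)/6 = 11.
Price P = 119 - 3·27 = 38.
Xenon's profit: (38 - 5)·11 = 363.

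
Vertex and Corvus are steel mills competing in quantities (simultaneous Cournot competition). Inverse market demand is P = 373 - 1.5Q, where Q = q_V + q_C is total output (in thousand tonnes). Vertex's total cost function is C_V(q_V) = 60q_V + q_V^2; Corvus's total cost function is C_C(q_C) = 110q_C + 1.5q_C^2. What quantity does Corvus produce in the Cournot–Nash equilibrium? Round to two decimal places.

Vertex's profit: π_V = (373 - 1.5Q)q_V - (60q_V + q_V²). Setting ∂π_V/∂q_V = 0: 313 - 5q_V - (3/2)(q_C) = 0.
Corvus's profit: π_C = (373 - 1.5Q)q_C - (110q_C + (3/2)q_C²). Setting ∂π_C/∂q_C = 0: 263 - 6q_C - (3/2)(q_V) = 0.
Best responses: q_V = (313 - (3/2)q_C)/5, q_C = (263 - (3/2)q_V)/6.
Substituting one into the other gives q_V = 1978/37 and q_C = 30.4685.

30.47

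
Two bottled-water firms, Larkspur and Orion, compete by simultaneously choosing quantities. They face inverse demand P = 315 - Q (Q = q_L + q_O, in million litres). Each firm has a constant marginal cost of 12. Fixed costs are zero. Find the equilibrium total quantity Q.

A representative firm's profit is π_i = q_i(315 - Q) - 12q_i.
Setting ∂π_i/∂q_i = 0 with rivals' quantities fixed: 303 - 2q_i - q_j = 0.
With identical firms every q_j equals q_i, so q_j = q_i and 303 = 3q_i, giving q_i = 101.
Total output Q = 101 + 101 = 202.

202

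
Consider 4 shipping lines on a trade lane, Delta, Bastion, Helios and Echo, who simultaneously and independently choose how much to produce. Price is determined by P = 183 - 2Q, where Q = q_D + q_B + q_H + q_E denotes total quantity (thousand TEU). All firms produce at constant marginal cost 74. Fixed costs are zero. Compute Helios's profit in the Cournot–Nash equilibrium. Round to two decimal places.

237.62

Each firm earns π_i = (183 - 2Q)q_i - 74q_i.
Setting ∂π_i/∂q_i = 0 with rivals' quantities fixed: 109 - 4q_i - 2·Σ_{j≠i} q_j = 0.
By symmetry each firm produces the same amount; substituting Σ_{j≠i} q_j = 3q_i yields q_i = 109/10.
Price P = 183 - 2·(218/5) = 479/5.
Helios's profit: (479/5 - 74)·(109/10) = 237.6200.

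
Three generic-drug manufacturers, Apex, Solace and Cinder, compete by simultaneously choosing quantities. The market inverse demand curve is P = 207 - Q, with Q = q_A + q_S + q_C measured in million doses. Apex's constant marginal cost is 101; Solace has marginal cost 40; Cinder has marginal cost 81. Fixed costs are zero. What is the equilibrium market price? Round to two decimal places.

Apex's profit: π_A = (207 - Q)q_A - (101q_A). Setting ∂π_A/∂q_A = 0: 106 - 2q_A - (q_S + q_C) = 0.
Solace's profit: π_S = (207 - Q)q_S - (40q_S). Setting ∂π_S/∂q_S = 0: 167 - 2q_S - (q_A + q_C) = 0.
Cinder's profit: π_C = (207 - Q)q_C - (81q_C). Setting ∂π_C/∂q_C = 0: 126 - 2q_C - (q_A + q_S) = 0.
Adding the 3 first-order conditions: 399 − 4Q = 0, so Q = 399/4.
Back-substituting: q_A = (106 − 399/4) = 25/4, q_S = (167 − 399/4) = 269/4, q_C = (126 − 399/4) = 105/4.
Total output Q = 399/4, so price P = 207 - 399/4 = 429/4.

107.25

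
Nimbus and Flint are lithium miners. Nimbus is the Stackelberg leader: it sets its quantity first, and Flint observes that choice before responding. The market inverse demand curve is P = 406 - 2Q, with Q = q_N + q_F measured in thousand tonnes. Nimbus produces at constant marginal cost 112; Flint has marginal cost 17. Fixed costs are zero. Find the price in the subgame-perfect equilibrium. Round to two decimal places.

The follower Flint best-responds to any q_N: π_F = (406 - 2Q)q_F - 17q_F.
Setting the follower's marginal profit to zero, 389 - 2q_N - 4q_F = 0, i.e. q_F = (389 - 2q_N)/4.
Nimbus substitutes q_F(q_N) into its own profit: π_N = q_N(406 - 2q_N - (389 - 2q_N)/2) - 112q_N = (423/2 - q_N)q_N - 112q_N.
Maximising: ∂π_N/∂q_N = 199/2 - 2q_N = 0, giving q_N = 199/4.
Then q_F = (389 - 2·(199/4))/4 = 579/8.
Total output Q = 977/8, so price P = 406 - 2·(977/8) = 647/4.

161.75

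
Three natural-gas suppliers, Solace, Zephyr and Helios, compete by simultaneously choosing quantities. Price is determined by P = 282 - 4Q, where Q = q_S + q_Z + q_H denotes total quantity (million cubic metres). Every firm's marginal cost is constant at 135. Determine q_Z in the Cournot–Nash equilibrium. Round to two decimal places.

A representative firm's profit is π_i = q_i(282 - 4Q) - 135q_i.
First-order condition (treating rivals' output as given): 147 - 8q_i - 4·Σ_{j≠i} q_j = 0.
With identical firms every q_j equals q_i, so Σ_{j≠i} q_j = 2q_i and 147 = 16q_i, giving q_i = 147/16.

9.19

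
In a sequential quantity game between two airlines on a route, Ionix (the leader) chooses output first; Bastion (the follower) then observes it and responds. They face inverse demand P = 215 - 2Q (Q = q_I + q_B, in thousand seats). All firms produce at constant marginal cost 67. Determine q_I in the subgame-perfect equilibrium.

Solve by backward induction. Given q_I, the follower Bastion maximises π_B = (215 - 2q_I - 2q_B)q_B - 67q_B.
Follower FOC: 148 - 2q_I - 4q_B = 0, so q_B(q_I) = (148 - 2q_I)/4.
The leader anticipates this reaction. Substituting into P = 215 - 2Q gives P = 141 - q_I, so π_I = (141 - q_I)q_I - 67q_I.
The leader's first-order condition 74 - 2q_I = 0 yields q_I = 37.
Then q_B = (148 - 2·37)/4 = 37/2.

37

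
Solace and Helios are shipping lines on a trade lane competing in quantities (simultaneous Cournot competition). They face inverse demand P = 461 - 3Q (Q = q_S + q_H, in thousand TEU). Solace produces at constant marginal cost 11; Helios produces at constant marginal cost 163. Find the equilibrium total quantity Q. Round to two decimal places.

83.11

Solace's profit: π_S = (461 - 3Q)q_S - (11q_S). Setting ∂π_S/∂q_S = 0: 450 - 6q_S - 3(q_H) = 0.
Helios's first-order condition: 298 - 6q_H - 3(q_S) = 0.
Rearranging gives the reaction functions q_S = (450 - 3q_H)/6 and q_H = (298 - 3q_S)/6.
Solving the pair: q_S = 602/9, q_H = 146/9.
Total output Q = 602/9 + 146/9 = 748/9.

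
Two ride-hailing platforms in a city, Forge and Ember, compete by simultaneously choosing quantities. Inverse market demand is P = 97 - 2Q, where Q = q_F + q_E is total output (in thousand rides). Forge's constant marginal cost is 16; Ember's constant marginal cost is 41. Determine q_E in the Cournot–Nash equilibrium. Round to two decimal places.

5.17

Forge's profit: π_F = (97 - 2Q)q_F - (16q_F). Setting ∂π_F/∂q_F = 0: 81 - 4q_F - 2(q_E) = 0.
Ember's first-order condition: 56 - 4q_E - 2(q_F) = 0.
So q_F = (81 - 2q_E)/4 and q_E = (56 - 2q_F)/4.
Solving the pair: q_F = 53/3, q_E = 31/6.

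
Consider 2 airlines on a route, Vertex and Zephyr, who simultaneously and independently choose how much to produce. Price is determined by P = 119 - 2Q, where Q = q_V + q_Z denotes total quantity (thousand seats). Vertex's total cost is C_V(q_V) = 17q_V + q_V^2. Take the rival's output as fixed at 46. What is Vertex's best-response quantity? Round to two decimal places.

With the rival's output fixed at 46, Vertex's profit is π_V = (119 - 2·46 - 2q_V)q_V - (17q_V + q_V²) = (27 - 2q_V)q_V - (17q_V + q_V²).
∂π_V/∂q_V = 10 - 6q_V = 0, so q_V = 5/3.

1.67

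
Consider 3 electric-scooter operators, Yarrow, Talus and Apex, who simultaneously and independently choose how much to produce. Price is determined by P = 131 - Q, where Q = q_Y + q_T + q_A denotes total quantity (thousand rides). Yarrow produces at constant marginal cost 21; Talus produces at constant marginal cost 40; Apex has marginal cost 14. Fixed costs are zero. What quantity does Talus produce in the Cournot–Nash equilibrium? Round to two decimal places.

11.50

Yarrow's profit: π_Y = (131 - Q)q_Y - (21q_Y). Setting ∂π_Y/∂q_Y = 0: 110 - 2q_Y - (q_T + q_A) = 0.
Talus's first-order condition: 91 - 2q_T - (q_Y + q_A) = 0.
Apex's first-order condition: 117 - 2q_A - (q_Y + q_T) = 0.
Adding the 3 first-order conditions: 318 − 4Q = 0, so Q = 159/2.
Back-substituting: q_Y = (110 − 159/2) = 61/2, q_T = (91 − 159/2) = 23/2, q_A = (117 − 159/2) = 75/2.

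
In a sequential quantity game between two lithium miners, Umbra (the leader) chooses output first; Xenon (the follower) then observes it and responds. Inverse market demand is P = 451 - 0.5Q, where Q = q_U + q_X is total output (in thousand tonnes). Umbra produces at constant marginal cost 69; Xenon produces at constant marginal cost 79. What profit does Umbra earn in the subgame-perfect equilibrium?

Solve by backward induction. Given q_U, the follower Xenon maximises π_X = (451 - (1/2)q_U - (1/2)q_X)q_X - 79q_X.
∂π_X/∂q_X = 372 - (1/2)q_U - q_X = 0 gives the reaction function q_X = (372 - (1/2)q_U).
Umbra substitutes q_X(q_U) into its own profit: π_U = q_U(451 - (1/2)q_U - (372 - (1/2)q_U)/2) - 69q_U = (265 - (1/4)q_U)q_U - 69q_U.
Maximising: ∂π_U/∂q_U = 196 - (1/2)q_U = 0, giving q_U = 392.
Then q_X = (372 - (1/2)·392) = 176.
Price P = 451 - (1/2)·568 = 167.
Umbra's profit: (167 - 69)·392 = 38416.

38416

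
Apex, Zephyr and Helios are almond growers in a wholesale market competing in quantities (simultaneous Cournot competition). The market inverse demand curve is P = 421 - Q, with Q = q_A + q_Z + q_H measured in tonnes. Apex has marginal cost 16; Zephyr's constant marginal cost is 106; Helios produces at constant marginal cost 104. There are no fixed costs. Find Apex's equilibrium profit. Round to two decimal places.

21243.06

Apex's profit: π_A = (421 - Q)q_A - (16q_A). Setting ∂π_A/∂q_A = 0: 405 - 2q_A - (q_Z + q_H) = 0.
Zephyr's profit: π_Z = (421 - Q)q_Z - (106q_Z). Setting ∂π_Z/∂q_Z = 0: 315 - 2q_Z - (q_A + q_H) = 0.
Helios's first-order condition: 317 - 2q_H - (q_A + q_Z) = 0.
Summing all 3 equations gives 1037 − 4Q = 0, hence Q = 1037/4.
Back-substituting: q_A = (405 − 1037/4) = 583/4, q_Z = (315 − 1037/4) = 223/4, q_H = (317 − 1037/4) = 231/4.
Price P = 421 - 1037/4 = 647/4.
Apex's profit: (647/4 - 16)·(583/4) = 21243.0625.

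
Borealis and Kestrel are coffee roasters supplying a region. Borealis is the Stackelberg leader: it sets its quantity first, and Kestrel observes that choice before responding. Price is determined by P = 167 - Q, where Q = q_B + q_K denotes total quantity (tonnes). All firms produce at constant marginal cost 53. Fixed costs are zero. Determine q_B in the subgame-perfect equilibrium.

Solve by backward induction. Given q_B, the follower Kestrel maximises π_K = (167 - q_B - q_K)q_K - 53q_K.
Follower FOC: 114 - q_B - 2q_K = 0, so q_K(q_B) = (114 - q_B)/2.
The leader anticipates this reaction. Substituting into P = 167 - Q gives P = 110 - (1/2)q_B, so π_B = (110 - (1/2)q_B)q_B - 53q_B.
Leader FOC: 57 - q_B = 0, so q_B = 57.
Then q_K = (114 - 57)/2 = 57/2.

57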